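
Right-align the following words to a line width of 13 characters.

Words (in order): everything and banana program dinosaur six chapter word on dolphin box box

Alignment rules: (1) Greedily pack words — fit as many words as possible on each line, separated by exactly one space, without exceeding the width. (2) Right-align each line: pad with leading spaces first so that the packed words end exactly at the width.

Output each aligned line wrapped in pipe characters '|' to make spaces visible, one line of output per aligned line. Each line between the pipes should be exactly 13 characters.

Line 1: ['everything'] (min_width=10, slack=3)
Line 2: ['and', 'banana'] (min_width=10, slack=3)
Line 3: ['program'] (min_width=7, slack=6)
Line 4: ['dinosaur', 'six'] (min_width=12, slack=1)
Line 5: ['chapter', 'word'] (min_width=12, slack=1)
Line 6: ['on', 'dolphin'] (min_width=10, slack=3)
Line 7: ['box', 'box'] (min_width=7, slack=6)

Answer: |   everything|
|   and banana|
|      program|
| dinosaur six|
| chapter word|
|   on dolphin|
|      box box|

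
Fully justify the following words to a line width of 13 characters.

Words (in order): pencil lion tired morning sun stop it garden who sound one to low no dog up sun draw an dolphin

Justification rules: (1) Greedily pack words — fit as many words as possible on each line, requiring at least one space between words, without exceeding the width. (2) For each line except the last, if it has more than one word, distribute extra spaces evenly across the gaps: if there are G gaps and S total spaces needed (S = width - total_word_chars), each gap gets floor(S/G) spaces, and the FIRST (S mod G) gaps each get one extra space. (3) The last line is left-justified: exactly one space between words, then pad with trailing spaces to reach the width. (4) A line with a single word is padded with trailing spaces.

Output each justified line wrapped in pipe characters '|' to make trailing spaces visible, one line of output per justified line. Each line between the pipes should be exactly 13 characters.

Answer: |pencil   lion|
|tired morning|
|sun  stop  it|
|garden    who|
|sound  one to|
|low no dog up|
|sun  draw  an|
|dolphin      |

Derivation:
Line 1: ['pencil', 'lion'] (min_width=11, slack=2)
Line 2: ['tired', 'morning'] (min_width=13, slack=0)
Line 3: ['sun', 'stop', 'it'] (min_width=11, slack=2)
Line 4: ['garden', 'who'] (min_width=10, slack=3)
Line 5: ['sound', 'one', 'to'] (min_width=12, slack=1)
Line 6: ['low', 'no', 'dog', 'up'] (min_width=13, slack=0)
Line 7: ['sun', 'draw', 'an'] (min_width=11, slack=2)
Line 8: ['dolphin'] (min_width=7, slack=6)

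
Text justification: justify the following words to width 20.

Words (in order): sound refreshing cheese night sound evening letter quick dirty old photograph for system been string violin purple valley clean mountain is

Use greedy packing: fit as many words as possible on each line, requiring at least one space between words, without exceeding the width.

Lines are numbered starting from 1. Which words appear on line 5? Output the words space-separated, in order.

Line 1: ['sound', 'refreshing'] (min_width=16, slack=4)
Line 2: ['cheese', 'night', 'sound'] (min_width=18, slack=2)
Line 3: ['evening', 'letter', 'quick'] (min_width=20, slack=0)
Line 4: ['dirty', 'old', 'photograph'] (min_width=20, slack=0)
Line 5: ['for', 'system', 'been'] (min_width=15, slack=5)
Line 6: ['string', 'violin', 'purple'] (min_width=20, slack=0)
Line 7: ['valley', 'clean'] (min_width=12, slack=8)
Line 8: ['mountain', 'is'] (min_width=11, slack=9)

Answer: for system been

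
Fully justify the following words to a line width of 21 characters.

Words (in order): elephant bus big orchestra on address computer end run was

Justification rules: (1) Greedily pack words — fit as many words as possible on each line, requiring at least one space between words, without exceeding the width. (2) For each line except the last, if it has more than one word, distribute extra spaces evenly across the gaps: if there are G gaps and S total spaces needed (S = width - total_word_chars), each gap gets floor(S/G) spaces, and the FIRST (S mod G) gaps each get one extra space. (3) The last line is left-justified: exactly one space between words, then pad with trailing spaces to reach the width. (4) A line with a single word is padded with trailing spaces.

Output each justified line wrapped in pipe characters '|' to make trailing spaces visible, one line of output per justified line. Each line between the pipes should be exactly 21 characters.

Line 1: ['elephant', 'bus', 'big'] (min_width=16, slack=5)
Line 2: ['orchestra', 'on', 'address'] (min_width=20, slack=1)
Line 3: ['computer', 'end', 'run', 'was'] (min_width=20, slack=1)

Answer: |elephant    bus   big|
|orchestra  on address|
|computer end run was |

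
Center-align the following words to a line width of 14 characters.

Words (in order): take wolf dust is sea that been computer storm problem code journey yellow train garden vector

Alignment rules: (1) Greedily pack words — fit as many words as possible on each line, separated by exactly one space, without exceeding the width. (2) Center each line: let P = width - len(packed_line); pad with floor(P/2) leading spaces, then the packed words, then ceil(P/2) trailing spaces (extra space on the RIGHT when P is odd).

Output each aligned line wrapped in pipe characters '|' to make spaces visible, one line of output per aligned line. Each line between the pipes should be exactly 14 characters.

Answer: |take wolf dust|
| is sea that  |
|been computer |
|storm problem |
| code journey |
| yellow train |
|garden vector |

Derivation:
Line 1: ['take', 'wolf', 'dust'] (min_width=14, slack=0)
Line 2: ['is', 'sea', 'that'] (min_width=11, slack=3)
Line 3: ['been', 'computer'] (min_width=13, slack=1)
Line 4: ['storm', 'problem'] (min_width=13, slack=1)
Line 5: ['code', 'journey'] (min_width=12, slack=2)
Line 6: ['yellow', 'train'] (min_width=12, slack=2)
Line 7: ['garden', 'vector'] (min_width=13, slack=1)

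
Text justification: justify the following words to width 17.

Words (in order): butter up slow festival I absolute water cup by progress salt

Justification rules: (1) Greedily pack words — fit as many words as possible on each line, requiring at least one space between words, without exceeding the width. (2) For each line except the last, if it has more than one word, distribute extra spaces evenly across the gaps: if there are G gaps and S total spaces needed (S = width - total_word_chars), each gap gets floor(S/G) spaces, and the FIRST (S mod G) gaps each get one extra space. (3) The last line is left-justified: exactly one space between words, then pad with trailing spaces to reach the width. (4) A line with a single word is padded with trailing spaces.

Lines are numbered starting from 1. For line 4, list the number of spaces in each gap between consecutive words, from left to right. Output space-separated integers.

Answer: 2 2

Derivation:
Line 1: ['butter', 'up', 'slow'] (min_width=14, slack=3)
Line 2: ['festival', 'I'] (min_width=10, slack=7)
Line 3: ['absolute', 'water'] (min_width=14, slack=3)
Line 4: ['cup', 'by', 'progress'] (min_width=15, slack=2)
Line 5: ['salt'] (min_width=4, slack=13)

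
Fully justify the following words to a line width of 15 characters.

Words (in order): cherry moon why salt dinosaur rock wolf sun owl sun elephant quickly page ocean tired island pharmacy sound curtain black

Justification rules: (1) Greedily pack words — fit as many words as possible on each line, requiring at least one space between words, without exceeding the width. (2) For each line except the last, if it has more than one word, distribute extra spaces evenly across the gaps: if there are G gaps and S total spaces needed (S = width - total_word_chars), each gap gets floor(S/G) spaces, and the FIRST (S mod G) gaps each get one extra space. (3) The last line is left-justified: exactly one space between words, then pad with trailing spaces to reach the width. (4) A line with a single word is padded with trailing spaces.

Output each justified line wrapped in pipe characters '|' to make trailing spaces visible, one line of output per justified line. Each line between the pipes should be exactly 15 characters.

Line 1: ['cherry', 'moon', 'why'] (min_width=15, slack=0)
Line 2: ['salt', 'dinosaur'] (min_width=13, slack=2)
Line 3: ['rock', 'wolf', 'sun'] (min_width=13, slack=2)
Line 4: ['owl', 'sun'] (min_width=7, slack=8)
Line 5: ['elephant'] (min_width=8, slack=7)
Line 6: ['quickly', 'page'] (min_width=12, slack=3)
Line 7: ['ocean', 'tired'] (min_width=11, slack=4)
Line 8: ['island', 'pharmacy'] (min_width=15, slack=0)
Line 9: ['sound', 'curtain'] (min_width=13, slack=2)
Line 10: ['black'] (min_width=5, slack=10)

Answer: |cherry moon why|
|salt   dinosaur|
|rock  wolf  sun|
|owl         sun|
|elephant       |
|quickly    page|
|ocean     tired|
|island pharmacy|
|sound   curtain|
|black          |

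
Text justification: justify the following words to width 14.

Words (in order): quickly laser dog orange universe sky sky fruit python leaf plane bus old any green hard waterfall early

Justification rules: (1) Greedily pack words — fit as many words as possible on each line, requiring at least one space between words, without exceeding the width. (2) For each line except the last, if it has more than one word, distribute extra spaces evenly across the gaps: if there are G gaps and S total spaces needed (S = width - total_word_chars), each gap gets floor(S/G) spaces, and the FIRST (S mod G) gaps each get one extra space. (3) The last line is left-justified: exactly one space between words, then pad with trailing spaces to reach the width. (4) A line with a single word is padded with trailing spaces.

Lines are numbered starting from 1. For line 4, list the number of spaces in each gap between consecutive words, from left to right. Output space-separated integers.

Line 1: ['quickly', 'laser'] (min_width=13, slack=1)
Line 2: ['dog', 'orange'] (min_width=10, slack=4)
Line 3: ['universe', 'sky'] (min_width=12, slack=2)
Line 4: ['sky', 'fruit'] (min_width=9, slack=5)
Line 5: ['python', 'leaf'] (min_width=11, slack=3)
Line 6: ['plane', 'bus', 'old'] (min_width=13, slack=1)
Line 7: ['any', 'green', 'hard'] (min_width=14, slack=0)
Line 8: ['waterfall'] (min_width=9, slack=5)
Line 9: ['early'] (min_width=5, slack=9)

Answer: 6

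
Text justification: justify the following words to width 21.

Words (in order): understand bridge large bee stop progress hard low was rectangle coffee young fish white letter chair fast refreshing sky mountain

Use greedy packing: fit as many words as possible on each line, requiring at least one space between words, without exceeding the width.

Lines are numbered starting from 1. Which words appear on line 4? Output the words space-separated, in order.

Answer: rectangle coffee

Derivation:
Line 1: ['understand', 'bridge'] (min_width=17, slack=4)
Line 2: ['large', 'bee', 'stop'] (min_width=14, slack=7)
Line 3: ['progress', 'hard', 'low', 'was'] (min_width=21, slack=0)
Line 4: ['rectangle', 'coffee'] (min_width=16, slack=5)
Line 5: ['young', 'fish', 'white'] (min_width=16, slack=5)
Line 6: ['letter', 'chair', 'fast'] (min_width=17, slack=4)
Line 7: ['refreshing', 'sky'] (min_width=14, slack=7)
Line 8: ['mountain'] (min_width=8, slack=13)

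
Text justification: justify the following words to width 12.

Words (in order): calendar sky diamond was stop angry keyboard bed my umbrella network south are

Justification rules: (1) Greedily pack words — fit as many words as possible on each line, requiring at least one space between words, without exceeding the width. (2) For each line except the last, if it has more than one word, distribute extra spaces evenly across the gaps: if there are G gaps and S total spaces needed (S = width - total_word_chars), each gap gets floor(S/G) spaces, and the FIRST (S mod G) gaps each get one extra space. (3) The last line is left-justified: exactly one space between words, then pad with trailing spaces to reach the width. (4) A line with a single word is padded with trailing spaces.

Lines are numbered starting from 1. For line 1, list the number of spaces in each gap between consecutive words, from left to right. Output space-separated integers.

Answer: 1

Derivation:
Line 1: ['calendar', 'sky'] (min_width=12, slack=0)
Line 2: ['diamond', 'was'] (min_width=11, slack=1)
Line 3: ['stop', 'angry'] (min_width=10, slack=2)
Line 4: ['keyboard', 'bed'] (min_width=12, slack=0)
Line 5: ['my', 'umbrella'] (min_width=11, slack=1)
Line 6: ['network'] (min_width=7, slack=5)
Line 7: ['south', 'are'] (min_width=9, slack=3)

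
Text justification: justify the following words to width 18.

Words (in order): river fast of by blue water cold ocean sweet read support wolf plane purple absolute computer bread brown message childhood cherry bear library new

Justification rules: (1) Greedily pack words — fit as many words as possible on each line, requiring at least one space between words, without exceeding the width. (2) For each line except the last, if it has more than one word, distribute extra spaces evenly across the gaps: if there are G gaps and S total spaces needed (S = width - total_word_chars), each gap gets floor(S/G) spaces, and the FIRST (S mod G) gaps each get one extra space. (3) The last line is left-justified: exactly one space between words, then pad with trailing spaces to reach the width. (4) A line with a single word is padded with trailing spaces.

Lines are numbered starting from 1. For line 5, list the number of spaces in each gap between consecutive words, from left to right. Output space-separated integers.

Answer: 4

Derivation:
Line 1: ['river', 'fast', 'of', 'by'] (min_width=16, slack=2)
Line 2: ['blue', 'water', 'cold'] (min_width=15, slack=3)
Line 3: ['ocean', 'sweet', 'read'] (min_width=16, slack=2)
Line 4: ['support', 'wolf', 'plane'] (min_width=18, slack=0)
Line 5: ['purple', 'absolute'] (min_width=15, slack=3)
Line 6: ['computer', 'bread'] (min_width=14, slack=4)
Line 7: ['brown', 'message'] (min_width=13, slack=5)
Line 8: ['childhood', 'cherry'] (min_width=16, slack=2)
Line 9: ['bear', 'library', 'new'] (min_width=16, slack=2)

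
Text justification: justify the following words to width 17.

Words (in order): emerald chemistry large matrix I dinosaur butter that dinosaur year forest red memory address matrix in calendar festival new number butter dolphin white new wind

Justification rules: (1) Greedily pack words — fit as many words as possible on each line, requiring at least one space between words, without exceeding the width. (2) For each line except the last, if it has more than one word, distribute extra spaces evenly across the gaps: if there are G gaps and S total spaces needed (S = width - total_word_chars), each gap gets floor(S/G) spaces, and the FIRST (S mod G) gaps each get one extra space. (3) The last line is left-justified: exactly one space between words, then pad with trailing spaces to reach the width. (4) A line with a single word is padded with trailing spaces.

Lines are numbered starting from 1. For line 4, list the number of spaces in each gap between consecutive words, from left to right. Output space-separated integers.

Line 1: ['emerald', 'chemistry'] (min_width=17, slack=0)
Line 2: ['large', 'matrix', 'I'] (min_width=14, slack=3)
Line 3: ['dinosaur', 'butter'] (min_width=15, slack=2)
Line 4: ['that', 'dinosaur'] (min_width=13, slack=4)
Line 5: ['year', 'forest', 'red'] (min_width=15, slack=2)
Line 6: ['memory', 'address'] (min_width=14, slack=3)
Line 7: ['matrix', 'in'] (min_width=9, slack=8)
Line 8: ['calendar', 'festival'] (min_width=17, slack=0)
Line 9: ['new', 'number', 'butter'] (min_width=17, slack=0)
Line 10: ['dolphin', 'white', 'new'] (min_width=17, slack=0)
Line 11: ['wind'] (min_width=4, slack=13)

Answer: 5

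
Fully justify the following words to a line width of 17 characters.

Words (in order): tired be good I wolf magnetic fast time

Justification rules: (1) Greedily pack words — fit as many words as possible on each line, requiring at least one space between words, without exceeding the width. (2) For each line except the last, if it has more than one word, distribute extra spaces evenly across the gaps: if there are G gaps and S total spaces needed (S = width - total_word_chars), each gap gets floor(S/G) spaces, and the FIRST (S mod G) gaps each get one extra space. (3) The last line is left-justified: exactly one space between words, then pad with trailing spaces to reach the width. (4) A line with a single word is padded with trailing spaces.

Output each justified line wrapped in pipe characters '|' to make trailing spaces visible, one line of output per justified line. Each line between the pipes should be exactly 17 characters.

Line 1: ['tired', 'be', 'good', 'I'] (min_width=15, slack=2)
Line 2: ['wolf', 'magnetic'] (min_width=13, slack=4)
Line 3: ['fast', 'time'] (min_width=9, slack=8)

Answer: |tired  be  good I|
|wolf     magnetic|
|fast time        |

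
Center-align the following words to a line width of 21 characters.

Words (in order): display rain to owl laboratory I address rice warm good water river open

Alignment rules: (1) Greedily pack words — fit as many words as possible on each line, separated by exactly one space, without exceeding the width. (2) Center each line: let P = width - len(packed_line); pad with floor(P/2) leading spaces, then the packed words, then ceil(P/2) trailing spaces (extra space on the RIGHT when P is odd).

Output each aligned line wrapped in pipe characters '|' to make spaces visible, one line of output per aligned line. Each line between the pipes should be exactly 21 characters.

Answer: | display rain to owl |
|laboratory I address |
|rice warm good water |
|     river open      |

Derivation:
Line 1: ['display', 'rain', 'to', 'owl'] (min_width=19, slack=2)
Line 2: ['laboratory', 'I', 'address'] (min_width=20, slack=1)
Line 3: ['rice', 'warm', 'good', 'water'] (min_width=20, slack=1)
Line 4: ['river', 'open'] (min_width=10, slack=11)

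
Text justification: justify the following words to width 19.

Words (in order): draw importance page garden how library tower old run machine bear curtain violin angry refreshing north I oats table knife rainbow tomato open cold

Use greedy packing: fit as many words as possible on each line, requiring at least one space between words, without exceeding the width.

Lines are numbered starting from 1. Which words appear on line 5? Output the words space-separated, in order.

Answer: curtain violin

Derivation:
Line 1: ['draw', 'importance'] (min_width=15, slack=4)
Line 2: ['page', 'garden', 'how'] (min_width=15, slack=4)
Line 3: ['library', 'tower', 'old'] (min_width=17, slack=2)
Line 4: ['run', 'machine', 'bear'] (min_width=16, slack=3)
Line 5: ['curtain', 'violin'] (min_width=14, slack=5)
Line 6: ['angry', 'refreshing'] (min_width=16, slack=3)
Line 7: ['north', 'I', 'oats', 'table'] (min_width=18, slack=1)
Line 8: ['knife', 'rainbow'] (min_width=13, slack=6)
Line 9: ['tomato', 'open', 'cold'] (min_width=16, slack=3)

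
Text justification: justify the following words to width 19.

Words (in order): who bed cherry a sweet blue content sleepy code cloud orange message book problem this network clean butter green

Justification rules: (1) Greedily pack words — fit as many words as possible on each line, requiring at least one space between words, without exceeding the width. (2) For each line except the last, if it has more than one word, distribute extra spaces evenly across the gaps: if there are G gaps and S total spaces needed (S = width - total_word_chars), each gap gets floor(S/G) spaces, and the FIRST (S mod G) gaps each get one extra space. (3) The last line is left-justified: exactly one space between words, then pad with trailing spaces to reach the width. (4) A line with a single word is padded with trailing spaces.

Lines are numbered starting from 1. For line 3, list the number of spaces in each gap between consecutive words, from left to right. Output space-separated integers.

Line 1: ['who', 'bed', 'cherry', 'a'] (min_width=16, slack=3)
Line 2: ['sweet', 'blue', 'content'] (min_width=18, slack=1)
Line 3: ['sleepy', 'code', 'cloud'] (min_width=17, slack=2)
Line 4: ['orange', 'message', 'book'] (min_width=19, slack=0)
Line 5: ['problem', 'this'] (min_width=12, slack=7)
Line 6: ['network', 'clean'] (min_width=13, slack=6)
Line 7: ['butter', 'green'] (min_width=12, slack=7)

Answer: 2 2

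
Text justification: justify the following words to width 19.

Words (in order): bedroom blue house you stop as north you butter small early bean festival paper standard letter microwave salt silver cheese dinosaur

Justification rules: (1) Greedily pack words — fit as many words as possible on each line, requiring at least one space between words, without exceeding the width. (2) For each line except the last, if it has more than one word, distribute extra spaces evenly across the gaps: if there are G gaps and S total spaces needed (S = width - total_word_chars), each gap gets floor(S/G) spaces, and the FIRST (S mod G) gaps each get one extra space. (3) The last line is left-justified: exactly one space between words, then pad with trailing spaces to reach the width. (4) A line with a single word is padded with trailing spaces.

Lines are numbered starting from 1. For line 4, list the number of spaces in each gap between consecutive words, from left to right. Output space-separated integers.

Line 1: ['bedroom', 'blue', 'house'] (min_width=18, slack=1)
Line 2: ['you', 'stop', 'as', 'north'] (min_width=17, slack=2)
Line 3: ['you', 'butter', 'small'] (min_width=16, slack=3)
Line 4: ['early', 'bean', 'festival'] (min_width=19, slack=0)
Line 5: ['paper', 'standard'] (min_width=14, slack=5)
Line 6: ['letter', 'microwave'] (min_width=16, slack=3)
Line 7: ['salt', 'silver', 'cheese'] (min_width=18, slack=1)
Line 8: ['dinosaur'] (min_width=8, slack=11)

Answer: 1 1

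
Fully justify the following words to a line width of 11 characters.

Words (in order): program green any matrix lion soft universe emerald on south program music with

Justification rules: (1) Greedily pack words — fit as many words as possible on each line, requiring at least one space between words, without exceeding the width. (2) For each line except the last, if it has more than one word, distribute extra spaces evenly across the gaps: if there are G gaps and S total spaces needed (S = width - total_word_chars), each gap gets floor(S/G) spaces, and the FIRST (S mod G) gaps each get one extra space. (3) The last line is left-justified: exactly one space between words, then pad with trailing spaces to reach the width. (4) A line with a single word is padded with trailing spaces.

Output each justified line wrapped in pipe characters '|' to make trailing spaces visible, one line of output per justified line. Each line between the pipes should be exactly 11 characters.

Answer: |program    |
|green   any|
|matrix lion|
|soft       |
|universe   |
|emerald  on|
|south      |
|program    |
|music with |

Derivation:
Line 1: ['program'] (min_width=7, slack=4)
Line 2: ['green', 'any'] (min_width=9, slack=2)
Line 3: ['matrix', 'lion'] (min_width=11, slack=0)
Line 4: ['soft'] (min_width=4, slack=7)
Line 5: ['universe'] (min_width=8, slack=3)
Line 6: ['emerald', 'on'] (min_width=10, slack=1)
Line 7: ['south'] (min_width=5, slack=6)
Line 8: ['program'] (min_width=7, slack=4)
Line 9: ['music', 'with'] (min_width=10, slack=1)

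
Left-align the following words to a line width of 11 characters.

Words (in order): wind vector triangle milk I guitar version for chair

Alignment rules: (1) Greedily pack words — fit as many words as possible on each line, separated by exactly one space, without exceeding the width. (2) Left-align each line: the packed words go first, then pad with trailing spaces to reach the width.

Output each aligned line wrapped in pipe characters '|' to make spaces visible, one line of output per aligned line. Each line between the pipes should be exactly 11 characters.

Line 1: ['wind', 'vector'] (min_width=11, slack=0)
Line 2: ['triangle'] (min_width=8, slack=3)
Line 3: ['milk', 'I'] (min_width=6, slack=5)
Line 4: ['guitar'] (min_width=6, slack=5)
Line 5: ['version', 'for'] (min_width=11, slack=0)
Line 6: ['chair'] (min_width=5, slack=6)

Answer: |wind vector|
|triangle   |
|milk I     |
|guitar     |
|version for|
|chair      |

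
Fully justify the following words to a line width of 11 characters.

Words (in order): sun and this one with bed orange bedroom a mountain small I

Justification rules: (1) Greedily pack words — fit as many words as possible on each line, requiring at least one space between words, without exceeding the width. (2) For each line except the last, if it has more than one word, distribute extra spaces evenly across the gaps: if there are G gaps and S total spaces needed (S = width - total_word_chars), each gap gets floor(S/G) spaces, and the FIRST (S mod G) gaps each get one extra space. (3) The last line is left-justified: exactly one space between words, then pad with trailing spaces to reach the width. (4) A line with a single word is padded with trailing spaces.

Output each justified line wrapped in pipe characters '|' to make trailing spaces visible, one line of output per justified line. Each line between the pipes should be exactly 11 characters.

Answer: |sun     and|
|this    one|
|with    bed|
|orange     |
|bedroom   a|
|mountain   |
|small I    |

Derivation:
Line 1: ['sun', 'and'] (min_width=7, slack=4)
Line 2: ['this', 'one'] (min_width=8, slack=3)
Line 3: ['with', 'bed'] (min_width=8, slack=3)
Line 4: ['orange'] (min_width=6, slack=5)
Line 5: ['bedroom', 'a'] (min_width=9, slack=2)
Line 6: ['mountain'] (min_width=8, slack=3)
Line 7: ['small', 'I'] (min_width=7, slack=4)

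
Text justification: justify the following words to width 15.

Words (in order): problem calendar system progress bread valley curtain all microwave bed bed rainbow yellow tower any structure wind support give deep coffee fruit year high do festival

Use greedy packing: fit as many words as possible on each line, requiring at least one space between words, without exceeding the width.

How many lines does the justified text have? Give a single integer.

Answer: 13

Derivation:
Line 1: ['problem'] (min_width=7, slack=8)
Line 2: ['calendar', 'system'] (min_width=15, slack=0)
Line 3: ['progress', 'bread'] (min_width=14, slack=1)
Line 4: ['valley', 'curtain'] (min_width=14, slack=1)
Line 5: ['all', 'microwave'] (min_width=13, slack=2)
Line 6: ['bed', 'bed', 'rainbow'] (min_width=15, slack=0)
Line 7: ['yellow', 'tower'] (min_width=12, slack=3)
Line 8: ['any', 'structure'] (min_width=13, slack=2)
Line 9: ['wind', 'support'] (min_width=12, slack=3)
Line 10: ['give', 'deep'] (min_width=9, slack=6)
Line 11: ['coffee', 'fruit'] (min_width=12, slack=3)
Line 12: ['year', 'high', 'do'] (min_width=12, slack=3)
Line 13: ['festival'] (min_width=8, slack=7)
Total lines: 13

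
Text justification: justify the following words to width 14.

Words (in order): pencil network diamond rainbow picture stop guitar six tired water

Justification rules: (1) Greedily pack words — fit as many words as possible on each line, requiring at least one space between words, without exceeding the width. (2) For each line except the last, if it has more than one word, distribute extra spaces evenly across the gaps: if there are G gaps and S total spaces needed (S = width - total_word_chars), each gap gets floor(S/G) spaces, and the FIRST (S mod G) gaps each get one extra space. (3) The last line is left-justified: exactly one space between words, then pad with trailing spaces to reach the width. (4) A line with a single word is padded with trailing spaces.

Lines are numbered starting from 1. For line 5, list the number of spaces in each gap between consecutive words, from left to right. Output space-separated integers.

Answer: 5

Derivation:
Line 1: ['pencil', 'network'] (min_width=14, slack=0)
Line 2: ['diamond'] (min_width=7, slack=7)
Line 3: ['rainbow'] (min_width=7, slack=7)
Line 4: ['picture', 'stop'] (min_width=12, slack=2)
Line 5: ['guitar', 'six'] (min_width=10, slack=4)
Line 6: ['tired', 'water'] (min_width=11, slack=3)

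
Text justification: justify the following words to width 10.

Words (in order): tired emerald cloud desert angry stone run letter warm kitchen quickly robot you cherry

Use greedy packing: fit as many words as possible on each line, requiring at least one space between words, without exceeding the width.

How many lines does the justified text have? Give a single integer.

Answer: 12

Derivation:
Line 1: ['tired'] (min_width=5, slack=5)
Line 2: ['emerald'] (min_width=7, slack=3)
Line 3: ['cloud'] (min_width=5, slack=5)
Line 4: ['desert'] (min_width=6, slack=4)
Line 5: ['angry'] (min_width=5, slack=5)
Line 6: ['stone', 'run'] (min_width=9, slack=1)
Line 7: ['letter'] (min_width=6, slack=4)
Line 8: ['warm'] (min_width=4, slack=6)
Line 9: ['kitchen'] (min_width=7, slack=3)
Line 10: ['quickly'] (min_width=7, slack=3)
Line 11: ['robot', 'you'] (min_width=9, slack=1)
Line 12: ['cherry'] (min_width=6, slack=4)
Total lines: 12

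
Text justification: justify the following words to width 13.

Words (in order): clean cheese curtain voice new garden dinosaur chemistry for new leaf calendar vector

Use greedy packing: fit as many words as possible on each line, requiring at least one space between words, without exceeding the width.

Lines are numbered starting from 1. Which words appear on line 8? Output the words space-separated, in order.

Answer: vector

Derivation:
Line 1: ['clean', 'cheese'] (min_width=12, slack=1)
Line 2: ['curtain', 'voice'] (min_width=13, slack=0)
Line 3: ['new', 'garden'] (min_width=10, slack=3)
Line 4: ['dinosaur'] (min_width=8, slack=5)
Line 5: ['chemistry', 'for'] (min_width=13, slack=0)
Line 6: ['new', 'leaf'] (min_width=8, slack=5)
Line 7: ['calendar'] (min_width=8, slack=5)
Line 8: ['vector'] (min_width=6, slack=7)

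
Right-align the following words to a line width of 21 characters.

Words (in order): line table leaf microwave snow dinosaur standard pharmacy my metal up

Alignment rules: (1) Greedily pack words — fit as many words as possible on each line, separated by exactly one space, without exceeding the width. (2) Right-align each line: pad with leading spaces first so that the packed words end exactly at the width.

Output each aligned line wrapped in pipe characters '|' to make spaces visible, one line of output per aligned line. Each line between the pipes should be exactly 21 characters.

Line 1: ['line', 'table', 'leaf'] (min_width=15, slack=6)
Line 2: ['microwave', 'snow'] (min_width=14, slack=7)
Line 3: ['dinosaur', 'standard'] (min_width=17, slack=4)
Line 4: ['pharmacy', 'my', 'metal', 'up'] (min_width=20, slack=1)

Answer: |      line table leaf|
|       microwave snow|
|    dinosaur standard|
| pharmacy my metal up|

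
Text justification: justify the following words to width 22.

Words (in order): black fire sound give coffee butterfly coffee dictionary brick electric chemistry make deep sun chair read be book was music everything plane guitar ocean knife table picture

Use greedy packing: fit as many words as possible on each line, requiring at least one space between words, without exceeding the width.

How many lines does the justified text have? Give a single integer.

Line 1: ['black', 'fire', 'sound', 'give'] (min_width=21, slack=1)
Line 2: ['coffee', 'butterfly'] (min_width=16, slack=6)
Line 3: ['coffee', 'dictionary'] (min_width=17, slack=5)
Line 4: ['brick', 'electric'] (min_width=14, slack=8)
Line 5: ['chemistry', 'make', 'deep'] (min_width=19, slack=3)
Line 6: ['sun', 'chair', 'read', 'be', 'book'] (min_width=22, slack=0)
Line 7: ['was', 'music', 'everything'] (min_width=20, slack=2)
Line 8: ['plane', 'guitar', 'ocean'] (min_width=18, slack=4)
Line 9: ['knife', 'table', 'picture'] (min_width=19, slack=3)
Total lines: 9

Answer: 9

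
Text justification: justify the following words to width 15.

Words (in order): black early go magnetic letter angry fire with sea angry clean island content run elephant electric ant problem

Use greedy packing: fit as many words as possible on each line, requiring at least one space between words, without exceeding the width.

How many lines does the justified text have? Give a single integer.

Answer: 8

Derivation:
Line 1: ['black', 'early', 'go'] (min_width=14, slack=1)
Line 2: ['magnetic', 'letter'] (min_width=15, slack=0)
Line 3: ['angry', 'fire', 'with'] (min_width=15, slack=0)
Line 4: ['sea', 'angry', 'clean'] (min_width=15, slack=0)
Line 5: ['island', 'content'] (min_width=14, slack=1)
Line 6: ['run', 'elephant'] (min_width=12, slack=3)
Line 7: ['electric', 'ant'] (min_width=12, slack=3)
Line 8: ['problem'] (min_width=7, slack=8)
Total lines: 8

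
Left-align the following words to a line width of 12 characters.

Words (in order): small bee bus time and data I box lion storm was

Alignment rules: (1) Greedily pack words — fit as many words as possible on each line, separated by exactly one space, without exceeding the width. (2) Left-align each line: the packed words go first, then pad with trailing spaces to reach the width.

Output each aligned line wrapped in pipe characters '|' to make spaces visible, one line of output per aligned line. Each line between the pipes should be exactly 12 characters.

Answer: |small bee   |
|bus time and|
|data I box  |
|lion storm  |
|was         |

Derivation:
Line 1: ['small', 'bee'] (min_width=9, slack=3)
Line 2: ['bus', 'time', 'and'] (min_width=12, slack=0)
Line 3: ['data', 'I', 'box'] (min_width=10, slack=2)
Line 4: ['lion', 'storm'] (min_width=10, slack=2)
Line 5: ['was'] (min_width=3, slack=9)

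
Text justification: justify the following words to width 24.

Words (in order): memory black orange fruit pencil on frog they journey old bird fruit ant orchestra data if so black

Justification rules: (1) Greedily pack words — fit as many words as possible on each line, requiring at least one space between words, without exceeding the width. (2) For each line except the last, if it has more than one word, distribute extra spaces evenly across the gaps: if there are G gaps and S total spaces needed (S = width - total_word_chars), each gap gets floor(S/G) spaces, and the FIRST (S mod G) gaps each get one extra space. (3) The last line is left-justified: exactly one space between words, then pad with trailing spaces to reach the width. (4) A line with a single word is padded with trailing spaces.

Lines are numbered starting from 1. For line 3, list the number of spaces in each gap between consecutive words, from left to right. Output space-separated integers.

Answer: 2 2 2

Derivation:
Line 1: ['memory', 'black', 'orange'] (min_width=19, slack=5)
Line 2: ['fruit', 'pencil', 'on', 'frog'] (min_width=20, slack=4)
Line 3: ['they', 'journey', 'old', 'bird'] (min_width=21, slack=3)
Line 4: ['fruit', 'ant', 'orchestra', 'data'] (min_width=24, slack=0)
Line 5: ['if', 'so', 'black'] (min_width=11, slack=13)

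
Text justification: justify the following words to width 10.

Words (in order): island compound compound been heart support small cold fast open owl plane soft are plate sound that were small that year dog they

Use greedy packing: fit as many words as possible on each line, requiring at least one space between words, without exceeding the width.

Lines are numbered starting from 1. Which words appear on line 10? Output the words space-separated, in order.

Line 1: ['island'] (min_width=6, slack=4)
Line 2: ['compound'] (min_width=8, slack=2)
Line 3: ['compound'] (min_width=8, slack=2)
Line 4: ['been', 'heart'] (min_width=10, slack=0)
Line 5: ['support'] (min_width=7, slack=3)
Line 6: ['small', 'cold'] (min_width=10, slack=0)
Line 7: ['fast', 'open'] (min_width=9, slack=1)
Line 8: ['owl', 'plane'] (min_width=9, slack=1)
Line 9: ['soft', 'are'] (min_width=8, slack=2)
Line 10: ['plate'] (min_width=5, slack=5)
Line 11: ['sound', 'that'] (min_width=10, slack=0)
Line 12: ['were', 'small'] (min_width=10, slack=0)
Line 13: ['that', 'year'] (min_width=9, slack=1)
Line 14: ['dog', 'they'] (min_width=8, slack=2)

Answer: plate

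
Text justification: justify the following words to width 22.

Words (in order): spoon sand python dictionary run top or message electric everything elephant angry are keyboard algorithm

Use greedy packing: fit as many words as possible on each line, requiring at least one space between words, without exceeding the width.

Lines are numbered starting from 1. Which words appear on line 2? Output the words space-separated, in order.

Line 1: ['spoon', 'sand', 'python'] (min_width=17, slack=5)
Line 2: ['dictionary', 'run', 'top', 'or'] (min_width=21, slack=1)
Line 3: ['message', 'electric'] (min_width=16, slack=6)
Line 4: ['everything', 'elephant'] (min_width=19, slack=3)
Line 5: ['angry', 'are', 'keyboard'] (min_width=18, slack=4)
Line 6: ['algorithm'] (min_width=9, slack=13)

Answer: dictionary run top or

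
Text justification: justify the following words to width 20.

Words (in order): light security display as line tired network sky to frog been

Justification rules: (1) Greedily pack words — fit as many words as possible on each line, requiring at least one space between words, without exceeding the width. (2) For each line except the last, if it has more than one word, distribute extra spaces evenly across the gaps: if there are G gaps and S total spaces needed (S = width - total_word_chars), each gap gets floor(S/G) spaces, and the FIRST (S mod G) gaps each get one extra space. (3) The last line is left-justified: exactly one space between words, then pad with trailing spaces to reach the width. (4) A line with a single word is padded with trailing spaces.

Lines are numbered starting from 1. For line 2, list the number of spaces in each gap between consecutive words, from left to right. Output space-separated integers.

Answer: 4 3

Derivation:
Line 1: ['light', 'security'] (min_width=14, slack=6)
Line 2: ['display', 'as', 'line'] (min_width=15, slack=5)
Line 3: ['tired', 'network', 'sky', 'to'] (min_width=20, slack=0)
Line 4: ['frog', 'been'] (min_width=9, slack=11)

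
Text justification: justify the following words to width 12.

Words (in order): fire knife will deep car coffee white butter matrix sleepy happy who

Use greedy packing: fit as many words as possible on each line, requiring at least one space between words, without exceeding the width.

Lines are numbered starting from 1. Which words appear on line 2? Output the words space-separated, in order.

Line 1: ['fire', 'knife'] (min_width=10, slack=2)
Line 2: ['will', 'deep'] (min_width=9, slack=3)
Line 3: ['car', 'coffee'] (min_width=10, slack=2)
Line 4: ['white', 'butter'] (min_width=12, slack=0)
Line 5: ['matrix'] (min_width=6, slack=6)
Line 6: ['sleepy', 'happy'] (min_width=12, slack=0)
Line 7: ['who'] (min_width=3, slack=9)

Answer: will deep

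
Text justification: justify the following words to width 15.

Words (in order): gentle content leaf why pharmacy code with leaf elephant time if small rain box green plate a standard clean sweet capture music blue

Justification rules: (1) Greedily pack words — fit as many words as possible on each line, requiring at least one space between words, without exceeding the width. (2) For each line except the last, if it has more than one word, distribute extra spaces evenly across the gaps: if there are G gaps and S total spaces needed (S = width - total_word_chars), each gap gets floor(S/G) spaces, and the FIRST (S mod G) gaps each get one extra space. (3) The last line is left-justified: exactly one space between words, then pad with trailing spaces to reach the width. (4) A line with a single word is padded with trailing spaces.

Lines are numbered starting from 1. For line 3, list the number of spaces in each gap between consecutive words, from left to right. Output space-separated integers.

Line 1: ['gentle', 'content'] (min_width=14, slack=1)
Line 2: ['leaf', 'why'] (min_width=8, slack=7)
Line 3: ['pharmacy', 'code'] (min_width=13, slack=2)
Line 4: ['with', 'leaf'] (min_width=9, slack=6)
Line 5: ['elephant', 'time'] (min_width=13, slack=2)
Line 6: ['if', 'small', 'rain'] (min_width=13, slack=2)
Line 7: ['box', 'green', 'plate'] (min_width=15, slack=0)
Line 8: ['a', 'standard'] (min_width=10, slack=5)
Line 9: ['clean', 'sweet'] (min_width=11, slack=4)
Line 10: ['capture', 'music'] (min_width=13, slack=2)
Line 11: ['blue'] (min_width=4, slack=11)

Answer: 3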